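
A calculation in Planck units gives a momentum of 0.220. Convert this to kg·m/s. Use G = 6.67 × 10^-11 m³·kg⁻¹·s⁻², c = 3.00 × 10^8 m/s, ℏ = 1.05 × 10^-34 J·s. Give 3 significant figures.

One Planck momentum: p_P = √(ℏc³/G) = 6.52 kg·m/s.
0.220 × 6.52 kg·m/s = 1.43 kg·m/s

1.43 kg·m/s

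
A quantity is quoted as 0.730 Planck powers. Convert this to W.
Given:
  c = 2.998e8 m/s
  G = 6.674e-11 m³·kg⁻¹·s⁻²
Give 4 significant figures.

One Planck power: P_P = c⁵/G = 3.629e52 W.
0.730 × 3.629e52 W = 2.649e52 W

2.649e52 W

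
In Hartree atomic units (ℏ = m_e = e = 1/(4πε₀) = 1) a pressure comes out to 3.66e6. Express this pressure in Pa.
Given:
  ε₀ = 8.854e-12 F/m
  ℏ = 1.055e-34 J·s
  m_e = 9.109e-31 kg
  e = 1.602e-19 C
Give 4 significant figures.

1.072e20 Pa

One atomic unit of pressure: P_au = E_h/a₀³ = m_e⁴e¹⁰/((4πε₀)⁵ℏ⁸) = 2.929e13 Pa.
3.66e6 × 2.929e13 Pa = 1.072e20 Pa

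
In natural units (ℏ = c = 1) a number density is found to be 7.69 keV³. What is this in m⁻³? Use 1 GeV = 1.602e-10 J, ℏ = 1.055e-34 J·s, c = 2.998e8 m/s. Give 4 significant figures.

Number density is [L]⁻³ = [E]³/(ℏc)³.
1 GeV³ → 1/(ℏc)³ × (1 GeV in J)³ = 1.299e47 m⁻³.
Convert the energy scale: 7.69 keV³ = 7.69e-18 GeV³.
Result: 7.69e-18 × 1.299e47 = 9.992e29 m⁻³.

9.992e29 m⁻³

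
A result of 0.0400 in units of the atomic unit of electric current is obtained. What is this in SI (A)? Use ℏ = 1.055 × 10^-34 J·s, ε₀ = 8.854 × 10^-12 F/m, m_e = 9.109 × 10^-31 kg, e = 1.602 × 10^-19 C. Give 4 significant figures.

One atomic unit of electric current: I_au = e E_h/ℏ = m_e e⁵/((4πε₀)²ℏ³) = 6.612 × 10^-3 A.
0.0400 × 6.612 × 10^-3 A = 2.645 × 10^-4 A

2.645 × 10^-4 A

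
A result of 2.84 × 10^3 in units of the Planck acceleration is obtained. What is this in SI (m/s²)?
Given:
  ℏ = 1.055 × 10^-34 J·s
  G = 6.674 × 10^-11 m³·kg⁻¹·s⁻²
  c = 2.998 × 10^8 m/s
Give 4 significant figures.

One Planck acceleration: a_P = √(c⁷/(ℏG)) = 5.560 × 10^51 m/s².
2.84 × 10^3 × 5.560 × 10^51 m/s² = 1.579 × 10^55 m/s²

1.579 × 10^55 m/s²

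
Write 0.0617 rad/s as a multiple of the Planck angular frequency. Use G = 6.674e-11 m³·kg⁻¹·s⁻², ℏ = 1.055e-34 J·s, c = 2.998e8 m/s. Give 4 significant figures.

3.327e-45

Planck angular frequency: ω_P = √(c⁵/(ℏG)) = 1.855e43 rad/s.
0.0617 / 1.855e43 = 3.327e-45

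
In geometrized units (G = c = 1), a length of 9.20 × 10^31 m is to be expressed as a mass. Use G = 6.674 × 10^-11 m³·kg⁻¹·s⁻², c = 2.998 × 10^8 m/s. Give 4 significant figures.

1.239 × 10^59 kg

Length → mass via c²/G.
9.20 × 10^31 m × (c²/G) = 1.239 × 10^59 kg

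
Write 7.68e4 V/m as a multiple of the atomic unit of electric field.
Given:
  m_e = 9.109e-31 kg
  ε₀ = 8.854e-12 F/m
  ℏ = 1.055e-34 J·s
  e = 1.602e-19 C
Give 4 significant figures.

1.497e-7

atomic unit of electric field: E_au = E_h/(e a₀) = m_e²e⁵/((4πε₀)³ℏ⁴) = 5.131e11 V/m.
7.68e4 / 5.131e11 = 1.497e-7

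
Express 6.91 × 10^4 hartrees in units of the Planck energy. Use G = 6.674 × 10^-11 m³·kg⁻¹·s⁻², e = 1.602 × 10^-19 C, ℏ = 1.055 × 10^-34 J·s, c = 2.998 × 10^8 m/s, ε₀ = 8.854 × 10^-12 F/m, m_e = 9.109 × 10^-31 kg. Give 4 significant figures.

hartree: E_h = m_e e⁴/(4πε₀ℏ)² = 4.354 × 10^-18 J
Planck energy: E_P = √(ℏc⁵/G) = 1.957 × 10^9 J
6.91 × 10^4 × 4.354 × 10^-18 / 1.957 × 10^9 = 1.538 × 10^-22

1.538 × 10^-22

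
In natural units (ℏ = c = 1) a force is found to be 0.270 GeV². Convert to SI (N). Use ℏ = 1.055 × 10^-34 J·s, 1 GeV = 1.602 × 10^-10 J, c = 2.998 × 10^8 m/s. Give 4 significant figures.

Force is [E]/[L] = [E]²/(ℏc); restore (ℏc)⁻¹.
1 GeV² → 1/(ℏc) × (1 GeV in J)² = 8.114 × 10^5 N.
Result: 0.270 × 8.114 × 10^5 = 2.191 × 10^5 N.

2.191 × 10^5 N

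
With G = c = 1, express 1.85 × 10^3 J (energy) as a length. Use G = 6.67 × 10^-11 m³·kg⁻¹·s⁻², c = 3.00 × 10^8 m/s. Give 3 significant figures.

Energy → length via G/c⁴.
1.85 × 10^3 J × (G/c⁴) = 1.52 × 10^-41 m

1.52 × 10^-41 m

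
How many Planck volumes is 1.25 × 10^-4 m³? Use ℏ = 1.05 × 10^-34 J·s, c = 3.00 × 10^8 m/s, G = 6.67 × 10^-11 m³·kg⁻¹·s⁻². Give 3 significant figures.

2.99 × 10^100

Planck volume: V_P = (ℏG/c³)^(3/2) = 4.18 × 10^-105 m³.
1.25 × 10^-4 / 4.18 × 10^-105 = 2.99 × 10^100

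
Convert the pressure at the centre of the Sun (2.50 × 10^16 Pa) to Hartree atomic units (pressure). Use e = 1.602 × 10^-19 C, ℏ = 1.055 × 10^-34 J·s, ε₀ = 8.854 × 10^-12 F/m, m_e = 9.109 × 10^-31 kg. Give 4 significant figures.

853.5

atomic unit of pressure: P_au = E_h/a₀³ = m_e⁴e¹⁰/((4πε₀)⁵ℏ⁸) = 2.929 × 10^13 Pa.
2.50 × 10^16 / 2.929 × 10^13 = 853.5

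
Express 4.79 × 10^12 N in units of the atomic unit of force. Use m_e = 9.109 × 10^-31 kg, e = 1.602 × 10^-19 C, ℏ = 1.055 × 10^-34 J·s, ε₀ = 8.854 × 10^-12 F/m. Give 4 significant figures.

5.827 × 10^19

atomic unit of force: F_au = E_h/a₀ = m_e²e⁶/((4πε₀)³ℏ⁴) = 8.220 × 10^-8 N.
4.79 × 10^12 / 8.220 × 10^-8 = 5.827 × 10^19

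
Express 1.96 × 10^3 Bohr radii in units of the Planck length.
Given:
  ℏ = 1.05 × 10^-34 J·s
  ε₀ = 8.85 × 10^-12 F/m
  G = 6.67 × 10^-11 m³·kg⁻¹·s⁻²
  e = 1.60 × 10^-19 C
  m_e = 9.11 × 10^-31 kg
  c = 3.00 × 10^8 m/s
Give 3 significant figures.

6.40 × 10^27

Bohr radius: a₀ = 4πε₀ℏ²/(m_e e²) = 5.26 × 10^-11 m
Planck length: ℓ_P = √(ℏG/c³) = 1.61 × 10^-35 m
1.96 × 10^3 × 5.26 × 10^-11 / 1.61 × 10^-35 = 6.40 × 10^27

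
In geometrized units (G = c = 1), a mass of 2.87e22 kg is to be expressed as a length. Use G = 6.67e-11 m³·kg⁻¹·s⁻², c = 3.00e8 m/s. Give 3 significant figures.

2.13e-5 m

In G = c = 1 units mass has dimensions of length; the conversion factor is G/c².
2.87e22 kg × (G/c²) = 2.13e-5 m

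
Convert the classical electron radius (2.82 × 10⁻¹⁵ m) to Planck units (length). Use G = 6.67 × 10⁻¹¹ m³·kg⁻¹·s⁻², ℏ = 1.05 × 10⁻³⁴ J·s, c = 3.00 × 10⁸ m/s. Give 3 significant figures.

Planck length: ℓ_P = √(ℏG/c³) = 1.61 × 10⁻³⁵ m.
2.82 × 10⁻¹⁵ / 1.61 × 10⁻³⁵ = 1.75 × 10²⁰

1.75 × 10²⁰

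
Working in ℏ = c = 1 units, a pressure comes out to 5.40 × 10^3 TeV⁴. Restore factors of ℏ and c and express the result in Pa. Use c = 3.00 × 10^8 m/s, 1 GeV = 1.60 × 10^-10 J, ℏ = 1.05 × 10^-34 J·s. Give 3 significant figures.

Pressure is [E]/[L]³ = [E]⁴/(ℏc)³.
1 GeV⁴ → 1/(ℏc)³ × (1 GeV in J)⁴ = 2.10 × 10^37 Pa.
Convert the energy scale: 5.40 × 10^3 TeV⁴ = 5.40 × 10^15 GeV⁴.
Result: 5.40 × 10^15 × 2.10 × 10^37 = 1.13 × 10^53 Pa.

1.13 × 10^53 Pa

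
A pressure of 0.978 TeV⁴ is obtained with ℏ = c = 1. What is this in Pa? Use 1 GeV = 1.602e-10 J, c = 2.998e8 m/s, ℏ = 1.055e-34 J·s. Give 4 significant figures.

Pressure is [E]/[L]³ = [E]⁴/(ℏc)³.
1 GeV⁴ → 1/(ℏc)³ × (1 GeV in J)⁴ = 2.082e37 Pa.
Convert the energy scale: 0.978 TeV⁴ = 9.78e11 GeV⁴.
Result: 9.78e11 × 2.082e37 = 2.036e49 Pa.

2.036e49 Pa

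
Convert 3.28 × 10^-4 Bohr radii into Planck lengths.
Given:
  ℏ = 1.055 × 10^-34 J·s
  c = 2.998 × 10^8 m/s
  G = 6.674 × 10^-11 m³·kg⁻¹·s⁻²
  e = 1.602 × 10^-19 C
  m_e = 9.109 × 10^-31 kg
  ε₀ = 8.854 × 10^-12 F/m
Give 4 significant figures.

Bohr radius: a₀ = 4πε₀ℏ²/(m_e e²) = 5.297 × 10^-11 m
Planck length: ℓ_P = √(ℏG/c³) = 1.616 × 10^-35 m
3.28 × 10^-4 × 5.297 × 10^-11 / 1.616 × 10^-35 = 1.075 × 10^21

1.075 × 10^21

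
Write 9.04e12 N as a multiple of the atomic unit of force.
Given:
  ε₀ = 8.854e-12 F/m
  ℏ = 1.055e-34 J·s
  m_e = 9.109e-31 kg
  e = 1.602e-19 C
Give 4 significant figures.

atomic unit of force: F_au = E_h/a₀ = m_e²e⁶/((4πε₀)³ℏ⁴) = 8.220e-8 N.
9.04e12 / 8.220e-8 = 1.100e20

1.100e20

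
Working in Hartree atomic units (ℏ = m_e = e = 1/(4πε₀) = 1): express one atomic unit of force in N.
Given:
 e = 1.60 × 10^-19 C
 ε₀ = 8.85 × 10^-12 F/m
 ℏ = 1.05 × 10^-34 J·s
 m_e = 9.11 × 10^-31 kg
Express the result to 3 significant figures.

8.33 × 10^-8 N

The unique combination of the constants set to 1 with dimensions of force is F_au = E_h/a₀ = m_e²e⁶/((4πε₀)³ℏ⁴).
E_h = 4.38 × 10^-18 J
a₀ = 5.26 × 10^-11 m
E_h/a₀ = 8.33 × 10^-8 N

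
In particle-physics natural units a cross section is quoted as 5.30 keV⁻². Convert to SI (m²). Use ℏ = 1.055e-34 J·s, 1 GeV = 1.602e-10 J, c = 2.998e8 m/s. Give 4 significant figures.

Area is [L]² = [E]⁻²·(ℏc)²; restore (ℏc)².
1 GeV⁻² → (ℏc)² × (1 GeV in J)⁻² = 3.898e-32 m².
Convert the energy scale: 5.30 keV⁻² = 5.30e12 GeV⁻².
Result: 5.30e12 × 3.898e-32 = 2.066e-19 m².

2.066e-19 m²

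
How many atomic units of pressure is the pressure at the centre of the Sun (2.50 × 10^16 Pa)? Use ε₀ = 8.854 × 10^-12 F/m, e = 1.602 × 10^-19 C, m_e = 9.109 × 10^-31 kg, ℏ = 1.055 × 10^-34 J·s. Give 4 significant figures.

853.5

atomic unit of pressure: P_au = E_h/a₀³ = m_e⁴e¹⁰/((4πε₀)⁵ℏ⁸) = 2.929 × 10^13 Pa.
2.50 × 10^16 / 2.929 × 10^13 = 853.5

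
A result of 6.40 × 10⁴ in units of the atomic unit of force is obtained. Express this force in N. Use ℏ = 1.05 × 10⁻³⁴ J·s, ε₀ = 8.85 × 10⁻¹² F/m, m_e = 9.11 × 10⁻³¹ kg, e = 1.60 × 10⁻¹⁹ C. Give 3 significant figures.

One atomic unit of force: F_au = E_h/a₀ = m_e²e⁶/((4πε₀)³ℏ⁴) = 8.33 × 10⁻⁸ N.
6.40 × 10⁴ × 8.33 × 10⁻⁸ N = 5.33 × 10⁻³ N

5.33 × 10⁻³ N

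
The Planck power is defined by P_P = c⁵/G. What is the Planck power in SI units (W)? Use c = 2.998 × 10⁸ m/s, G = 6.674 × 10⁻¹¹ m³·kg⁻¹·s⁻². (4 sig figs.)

P_P = c⁵/G
  = 2.422 × 10⁴² / 6.674 × 10⁻¹¹
  = 3.629 × 10⁵² W

3.629 × 10⁵² W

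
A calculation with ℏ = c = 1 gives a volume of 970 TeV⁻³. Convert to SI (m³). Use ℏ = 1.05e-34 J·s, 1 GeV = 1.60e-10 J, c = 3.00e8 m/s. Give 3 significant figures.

Volume is [L]³ = [E]⁻³·(ℏc)³.
1 GeV⁻³ → (ℏc)³ × (1 GeV in J)⁻³ = 7.63e-48 m³.
Convert the energy scale: 970 TeV⁻³ = 9.70e-7 GeV⁻³.
Result: 9.70e-7 × 7.63e-48 = 7.40e-54 m³.

7.40e-54 m³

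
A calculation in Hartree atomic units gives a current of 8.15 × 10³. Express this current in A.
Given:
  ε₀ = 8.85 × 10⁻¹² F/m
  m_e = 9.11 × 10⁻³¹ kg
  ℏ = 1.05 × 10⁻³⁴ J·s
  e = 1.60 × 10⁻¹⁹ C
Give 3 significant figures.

54.4 A

One atomic unit of electric current: I_au = e E_h/ℏ = m_e e⁵/((4πε₀)²ℏ³) = 6.67 × 10⁻³ A.
8.15 × 10³ × 6.67 × 10⁻³ A = 54.4 A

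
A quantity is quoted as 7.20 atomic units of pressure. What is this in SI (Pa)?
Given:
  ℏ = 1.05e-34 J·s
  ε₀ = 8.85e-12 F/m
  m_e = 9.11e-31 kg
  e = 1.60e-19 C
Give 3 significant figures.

One atomic unit of pressure: P_au = E_h/a₀³ = m_e⁴e¹⁰/((4πε₀)⁵ℏ⁸) = 3.01e13 Pa.
7.20 × 3.01e13 Pa = 2.17e14 Pa

2.17e14 Pa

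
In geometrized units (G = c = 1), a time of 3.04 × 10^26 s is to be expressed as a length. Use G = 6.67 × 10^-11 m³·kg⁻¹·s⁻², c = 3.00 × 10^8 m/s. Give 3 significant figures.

9.12 × 10^34 m

Time → length via c.
3.04 × 10^26 s × (c) = 9.12 × 10^34 m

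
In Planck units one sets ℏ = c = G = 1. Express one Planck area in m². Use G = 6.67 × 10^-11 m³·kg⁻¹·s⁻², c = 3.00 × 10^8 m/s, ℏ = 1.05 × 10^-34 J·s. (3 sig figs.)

A_P = ℏG/c³
  = 7.00 × 10^-45 / 2.70 × 10^25
  = 2.59 × 10^-70 m²

2.59 × 10^-70 m²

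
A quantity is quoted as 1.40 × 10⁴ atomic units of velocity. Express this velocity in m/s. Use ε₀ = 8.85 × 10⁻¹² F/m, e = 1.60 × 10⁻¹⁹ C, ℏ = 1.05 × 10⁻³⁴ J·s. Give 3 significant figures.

3.07 × 10¹⁰ m/s

One atomic unit of velocity: v_au = e²/(4πε₀ℏ) = 2.19 × 10⁶ m/s.
1.40 × 10⁴ × 2.19 × 10⁶ m/s = 3.07 × 10¹⁰ m/s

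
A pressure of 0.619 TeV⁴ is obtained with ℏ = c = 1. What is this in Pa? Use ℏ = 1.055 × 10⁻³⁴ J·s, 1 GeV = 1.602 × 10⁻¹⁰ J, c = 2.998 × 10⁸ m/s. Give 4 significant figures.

1.289 × 10⁴⁹ Pa

Pressure is [E]/[L]³ = [E]⁴/(ℏc)³.
1 GeV⁴ → 1/(ℏc)³ × (1 GeV in J)⁴ = 2.082 × 10³⁷ Pa.
Convert the energy scale: 0.619 TeV⁴ = 6.19 × 10¹¹ GeV⁴.
Result: 6.19 × 10¹¹ × 2.082 × 10³⁷ = 1.289 × 10⁴⁹ Pa.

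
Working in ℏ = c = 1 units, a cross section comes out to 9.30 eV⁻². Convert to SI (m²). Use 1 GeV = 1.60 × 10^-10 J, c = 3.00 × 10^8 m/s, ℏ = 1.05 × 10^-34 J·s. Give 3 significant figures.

3.60 × 10^-13 m²

Area is [L]² = [E]⁻²·(ℏc)²; restore (ℏc)².
1 GeV⁻² → (ℏc)² × (1 GeV in J)⁻² = 3.88 × 10^-32 m².
Convert the energy scale: 9.30 eV⁻² = 9.30 × 10^18 GeV⁻².
Result: 9.30 × 10^18 × 3.88 × 10^-32 = 3.60 × 10^-13 m².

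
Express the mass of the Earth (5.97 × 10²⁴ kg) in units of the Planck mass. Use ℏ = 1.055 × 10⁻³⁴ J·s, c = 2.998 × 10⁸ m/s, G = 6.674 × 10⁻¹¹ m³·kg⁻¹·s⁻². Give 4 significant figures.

Planck mass: m_P = √(ℏc/G) = 2.177 × 10⁻⁸ kg.
5.97 × 10²⁴ / 2.177 × 10⁻⁸ = 2.742 × 10³²

2.742 × 10³²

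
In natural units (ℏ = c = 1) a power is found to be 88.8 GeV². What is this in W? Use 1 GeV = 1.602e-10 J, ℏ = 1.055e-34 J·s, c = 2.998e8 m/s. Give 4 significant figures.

2.160e16 W

Power is [E]/[T] = [E]²/ℏ.
1 GeV² → 1/ℏ × (1 GeV in J)² = 2.433e14 W.
Result: 88.8 × 2.433e14 = 2.160e16 W.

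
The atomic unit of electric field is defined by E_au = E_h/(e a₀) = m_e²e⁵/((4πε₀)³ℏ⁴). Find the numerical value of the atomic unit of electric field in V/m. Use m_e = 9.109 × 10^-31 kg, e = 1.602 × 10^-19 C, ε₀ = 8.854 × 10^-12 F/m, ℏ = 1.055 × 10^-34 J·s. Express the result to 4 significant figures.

5.131 × 10^11 V/m

E_au = E_h/(e a₀) = m_e²e⁵/((4πε₀)³ℏ⁴)
E_h = 4.354 × 10^-18 J
a₀ = 5.297 × 10^-11 m
E_h/(e·a₀) = 5.131 × 10^11 V/m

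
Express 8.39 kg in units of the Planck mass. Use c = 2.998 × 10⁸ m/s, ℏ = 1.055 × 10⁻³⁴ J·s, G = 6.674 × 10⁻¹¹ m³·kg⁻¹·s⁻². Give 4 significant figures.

3.854 × 10⁸

Planck mass: m_P = √(ℏc/G) = 2.177 × 10⁻⁸ kg.
8.39 / 2.177 × 10⁻⁸ = 3.854 × 10⁸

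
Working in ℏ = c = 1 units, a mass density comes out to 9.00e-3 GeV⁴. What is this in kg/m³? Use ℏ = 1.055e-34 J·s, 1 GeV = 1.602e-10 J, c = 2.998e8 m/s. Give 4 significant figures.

2.084e18 kg/m³

Mass density is [E]/(c²[L]³) = [E]⁴/(ℏ³c⁵).
1 GeV⁴ → 1/(ℏ³c⁵) × (1 GeV in J)⁴ = 2.316e20 kg/m³.
Result: 9.00e-3 × 2.316e20 = 2.084e18 kg/m³.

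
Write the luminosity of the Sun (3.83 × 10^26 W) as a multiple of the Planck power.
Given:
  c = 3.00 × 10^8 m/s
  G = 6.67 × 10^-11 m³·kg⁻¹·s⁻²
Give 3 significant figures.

1.05 × 10^-26

Planck power: P_P = c⁵/G = 3.64 × 10^52 W.
3.83 × 10^26 / 3.64 × 10^52 = 1.05 × 10^-26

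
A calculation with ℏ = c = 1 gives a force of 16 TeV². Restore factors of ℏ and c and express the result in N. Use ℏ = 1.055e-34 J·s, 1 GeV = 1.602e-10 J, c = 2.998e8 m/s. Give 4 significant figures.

Force is [E]/[L] = [E]²/(ℏc); restore (ℏc)⁻¹.
1 GeV² → 1/(ℏc) × (1 GeV in J)² = 8.114e5 N.
Convert the energy scale: 16 TeV² = 1.60e7 GeV².
Result: 1.60e7 × 8.114e5 = 1.298e13 N.

1.298e13 N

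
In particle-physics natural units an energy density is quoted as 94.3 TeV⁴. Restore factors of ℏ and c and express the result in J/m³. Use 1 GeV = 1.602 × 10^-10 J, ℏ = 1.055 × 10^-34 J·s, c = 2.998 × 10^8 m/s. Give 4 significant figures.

[E]/[L]³ = [E]⁴/(ℏc)³; restore (ℏc)⁻³.
1 GeV⁴ → 1/(ℏc)³ × (1 GeV in J)⁴ = 2.082 × 10^37 J/m³.
Convert the energy scale: 94.3 TeV⁴ = 9.43 × 10^13 GeV⁴.
Result: 9.43 × 10^13 × 2.082 × 10^37 = 1.963 × 10^51 J/m³.

1.963 × 10^51 J/m³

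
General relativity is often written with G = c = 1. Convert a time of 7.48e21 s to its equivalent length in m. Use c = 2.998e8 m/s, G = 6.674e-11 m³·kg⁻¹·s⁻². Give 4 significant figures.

Time → length via c.
7.48e21 s × (c) = 2.243e30 m

2.243e30 m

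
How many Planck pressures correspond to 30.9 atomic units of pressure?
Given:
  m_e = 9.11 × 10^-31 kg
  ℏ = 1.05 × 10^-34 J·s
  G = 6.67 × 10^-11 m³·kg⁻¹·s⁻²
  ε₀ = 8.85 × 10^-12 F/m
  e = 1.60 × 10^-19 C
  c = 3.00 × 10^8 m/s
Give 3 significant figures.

atomic unit of pressure: P_au = E_h/a₀³ = m_e⁴e¹⁰/((4πε₀)⁵ℏ⁸) = 3.01 × 10^13 Pa
Planck pressure: p_P = c⁷/(ℏG²) = 4.68 × 10^113 Pa
30.9 × 3.01 × 10^13 / 4.68 × 10^113 = 1.99 × 10^-99

1.99 × 10^-99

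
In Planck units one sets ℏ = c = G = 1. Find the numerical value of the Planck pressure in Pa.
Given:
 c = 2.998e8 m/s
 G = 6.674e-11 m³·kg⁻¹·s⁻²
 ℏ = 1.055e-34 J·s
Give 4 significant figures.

p_P = c⁷/(ℏG²)
  = 2.177e59 / 4.699e-55
  = 4.632e113 Pa

4.632e113 Pa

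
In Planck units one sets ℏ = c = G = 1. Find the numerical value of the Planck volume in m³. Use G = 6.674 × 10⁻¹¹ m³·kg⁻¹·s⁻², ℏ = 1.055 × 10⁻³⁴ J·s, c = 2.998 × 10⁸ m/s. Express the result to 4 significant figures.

4.224 × 10⁻¹⁰⁵ m³

V_P = (ℏG/c³)^(3/2)
  = √(1.784 × 10⁻²⁰⁹)
  = 4.224 × 10⁻¹⁰⁵ m³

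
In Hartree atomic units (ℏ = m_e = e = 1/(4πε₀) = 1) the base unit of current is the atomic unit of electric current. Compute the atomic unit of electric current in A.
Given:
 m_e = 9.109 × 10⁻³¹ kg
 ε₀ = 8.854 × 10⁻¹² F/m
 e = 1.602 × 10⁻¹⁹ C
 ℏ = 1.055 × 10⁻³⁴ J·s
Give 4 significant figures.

I_au = e E_h/ℏ = m_e e⁵/((4πε₀)²ℏ³)
E_h = 4.354 × 10⁻¹⁸ J
e·E_h/ℏ = 6.612 × 10⁻³ A

6.612 × 10⁻³ A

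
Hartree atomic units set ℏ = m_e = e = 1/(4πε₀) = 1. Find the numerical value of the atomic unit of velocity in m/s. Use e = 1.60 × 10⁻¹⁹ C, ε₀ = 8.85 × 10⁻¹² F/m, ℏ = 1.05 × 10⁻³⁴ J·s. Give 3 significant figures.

The unique combination of the constants set to 1 with dimensions of velocity is v_au = e²/(4πε₀ℏ).
  = 2.56 × 10⁻³⁸ / 1.17 × 10⁻⁴⁴
  = 2.19 × 10⁶ m/s

2.19 × 10⁶ m/s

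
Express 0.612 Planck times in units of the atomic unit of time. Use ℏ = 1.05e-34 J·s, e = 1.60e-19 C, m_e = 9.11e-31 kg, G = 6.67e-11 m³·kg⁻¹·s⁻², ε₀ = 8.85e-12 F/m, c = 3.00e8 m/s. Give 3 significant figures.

1.37e-27

Planck time: t_P = √(ℏG/c⁵) = 5.37e-44 s
atomic unit of time: τ_au = (4πε₀)²ℏ³/(m_e e⁴) = 2.40e-17 s
0.612 × 5.37e-44 / 2.40e-17 = 1.37e-27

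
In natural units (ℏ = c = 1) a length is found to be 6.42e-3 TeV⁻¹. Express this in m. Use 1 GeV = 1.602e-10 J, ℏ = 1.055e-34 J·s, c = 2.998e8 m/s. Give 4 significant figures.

A length is [E]⁻¹ in ℏ=c=1; restore one factor of ℏc.
1 GeV⁻¹ → ℏc × (1 GeV in J)⁻¹ = 1.974e-16 m.
Convert the energy scale: 6.42e-3 TeV⁻¹ = 6.42e-6 GeV⁻¹.
Result: 6.42e-6 × 1.974e-16 = 1.268e-21 m.

1.268e-21 m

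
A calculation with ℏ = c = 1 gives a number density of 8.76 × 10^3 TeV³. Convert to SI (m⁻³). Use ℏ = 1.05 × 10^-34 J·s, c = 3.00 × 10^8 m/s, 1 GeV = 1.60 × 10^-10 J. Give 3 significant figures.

Number density is [L]⁻³ = [E]³/(ℏc)³.
1 GeV³ → 1/(ℏc)³ × (1 GeV in J)³ = 1.31 × 10^47 m⁻³.
Convert the energy scale: 8.76 × 10^3 TeV³ = 8.76 × 10^12 GeV³.
Result: 8.76 × 10^12 × 1.31 × 10^47 = 1.15 × 10^60 m⁻³.

1.15 × 10^60 m⁻³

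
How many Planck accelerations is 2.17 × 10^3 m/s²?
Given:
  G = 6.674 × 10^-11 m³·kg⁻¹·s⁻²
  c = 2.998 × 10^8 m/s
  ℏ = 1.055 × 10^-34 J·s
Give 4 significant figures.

Planck acceleration: a_P = √(c⁷/(ℏG)) = 5.560 × 10^51 m/s².
2.17 × 10^3 / 5.560 × 10^51 = 3.903 × 10^-49

3.903 × 10^-49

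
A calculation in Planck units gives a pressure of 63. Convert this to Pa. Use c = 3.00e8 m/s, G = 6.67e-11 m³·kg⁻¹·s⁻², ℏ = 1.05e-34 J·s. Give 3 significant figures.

2.95e115 Pa

One Planck pressure: p_P = c⁷/(ℏG²) = 4.68e113 Pa.
63 × 4.68e113 Pa = 2.95e115 Pa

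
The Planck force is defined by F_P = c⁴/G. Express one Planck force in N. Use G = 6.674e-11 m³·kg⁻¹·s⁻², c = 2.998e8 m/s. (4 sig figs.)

F_P = c⁴/G
  = 8.078e33 / 6.674e-11
  = 1.210e44 N

1.210e44 N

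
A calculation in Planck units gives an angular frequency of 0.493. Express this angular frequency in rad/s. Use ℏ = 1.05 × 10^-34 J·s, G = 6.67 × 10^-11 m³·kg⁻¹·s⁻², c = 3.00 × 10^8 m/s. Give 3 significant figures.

9.18 × 10^42 rad/s

One Planck angular frequency: ω_P = √(c⁵/(ℏG)) = 1.86 × 10^43 rad/s.
0.493 × 1.86 × 10^43 rad/s = 9.18 × 10^42 rad/s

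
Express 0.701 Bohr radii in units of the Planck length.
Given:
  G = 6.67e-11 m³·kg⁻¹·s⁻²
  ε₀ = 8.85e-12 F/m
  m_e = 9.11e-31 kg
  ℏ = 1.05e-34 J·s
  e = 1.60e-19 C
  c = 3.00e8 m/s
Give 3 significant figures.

2.29e24

Bohr radius: a₀ = 4πε₀ℏ²/(m_e e²) = 5.26e-11 m
Planck length: ℓ_P = √(ℏG/c³) = 1.61e-35 m
0.701 × 5.26e-11 / 1.61e-35 = 2.29e24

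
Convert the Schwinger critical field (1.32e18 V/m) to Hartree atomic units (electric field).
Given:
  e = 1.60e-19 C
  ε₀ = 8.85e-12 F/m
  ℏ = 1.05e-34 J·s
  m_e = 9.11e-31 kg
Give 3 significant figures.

atomic unit of electric field: E_au = E_h/(e a₀) = m_e²e⁵/((4πε₀)³ℏ⁴) = 5.20e11 V/m.
1.32e18 / 5.20e11 = 2.54e6

2.54e6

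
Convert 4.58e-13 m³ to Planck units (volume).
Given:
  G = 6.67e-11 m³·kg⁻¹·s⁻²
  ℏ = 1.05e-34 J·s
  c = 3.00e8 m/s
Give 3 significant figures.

Planck volume: V_P = (ℏG/c³)^(3/2) = 4.18e-105 m³.
4.58e-13 / 4.18e-105 = 1.10e92

1.10e92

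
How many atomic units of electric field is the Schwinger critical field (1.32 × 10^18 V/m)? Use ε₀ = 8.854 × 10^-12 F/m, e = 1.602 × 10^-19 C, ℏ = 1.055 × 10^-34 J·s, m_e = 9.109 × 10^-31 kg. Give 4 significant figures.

2.573 × 10^6

atomic unit of electric field: E_au = E_h/(e a₀) = m_e²e⁵/((4πε₀)³ℏ⁴) = 5.131 × 10^11 V/m.
1.32 × 10^18 / 5.131 × 10^11 = 2.573 × 10^6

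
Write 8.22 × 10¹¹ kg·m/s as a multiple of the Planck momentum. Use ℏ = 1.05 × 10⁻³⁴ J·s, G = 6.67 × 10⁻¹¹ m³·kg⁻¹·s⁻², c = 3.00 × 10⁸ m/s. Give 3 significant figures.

Planck momentum: p_P = √(ℏc³/G) = 6.52 kg·m/s.
8.22 × 10¹¹ / 6.52 = 1.26 × 10¹¹

1.26 × 10¹¹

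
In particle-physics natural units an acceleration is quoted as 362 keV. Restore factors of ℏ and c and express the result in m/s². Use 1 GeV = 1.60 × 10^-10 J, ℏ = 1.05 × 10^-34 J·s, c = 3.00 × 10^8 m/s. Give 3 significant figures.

Acceleration is [L]/[T]² = c·[E]/ℏ.
1 GeV → c/ℏ × (1 GeV in J) = 4.57 × 10^32 m/s².
Convert the energy scale: 362 keV = 3.62 × 10^-4 GeV.
Result: 3.62 × 10^-4 × 4.57 × 10^32 = 1.65 × 10^29 m/s².

1.65 × 10^29 m/s²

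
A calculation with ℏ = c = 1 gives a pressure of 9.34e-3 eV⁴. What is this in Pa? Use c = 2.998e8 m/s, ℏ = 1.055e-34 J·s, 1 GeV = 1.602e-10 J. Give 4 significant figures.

Pressure is [E]/[L]³ = [E]⁴/(ℏc)³.
1 GeV⁴ → 1/(ℏc)³ × (1 GeV in J)⁴ = 2.082e37 Pa.
Convert the energy scale: 9.34e-3 eV⁴ = 9.34e-39 GeV⁴.
Result: 9.34e-39 × 2.082e37 = 0.1944 Pa.

0.1944 Pa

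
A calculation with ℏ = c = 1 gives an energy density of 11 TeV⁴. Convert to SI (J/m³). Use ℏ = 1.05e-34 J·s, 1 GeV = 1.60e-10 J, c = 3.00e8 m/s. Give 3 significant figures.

2.31e50 J/m³

[E]/[L]³ = [E]⁴/(ℏc)³; restore (ℏc)⁻³.
1 GeV⁴ → 1/(ℏc)³ × (1 GeV in J)⁴ = 2.10e37 J/m³.
Convert the energy scale: 11 TeV⁴ = 1.10e13 GeV⁴.
Result: 1.10e13 × 2.10e37 = 2.31e50 J/m³.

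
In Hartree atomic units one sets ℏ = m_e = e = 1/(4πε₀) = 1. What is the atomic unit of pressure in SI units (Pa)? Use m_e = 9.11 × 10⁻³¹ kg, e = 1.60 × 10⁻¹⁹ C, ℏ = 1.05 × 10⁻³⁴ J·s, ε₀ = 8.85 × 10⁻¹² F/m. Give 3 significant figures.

P_au = E_h/a₀³ = m_e⁴e¹⁰/((4πε₀)⁵ℏ⁸)
E_h = 4.38 × 10⁻¹⁸ J
a₀ = 5.26 × 10⁻¹¹ m
E_h/a₀³ = 3.01 × 10¹³ Pa

3.01 × 10¹³ Pa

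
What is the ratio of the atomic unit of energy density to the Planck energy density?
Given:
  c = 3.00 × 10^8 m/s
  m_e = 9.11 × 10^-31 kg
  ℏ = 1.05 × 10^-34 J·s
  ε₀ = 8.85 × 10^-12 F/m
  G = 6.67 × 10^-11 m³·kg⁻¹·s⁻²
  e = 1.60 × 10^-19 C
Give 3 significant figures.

atomic unit of energy density: u_au = E_h/a₀³ = m_e⁴e¹⁰/((4πε₀)⁵ℏ⁸) = 3.01 × 10^13 J/m³
Planck energy density: u_P = c⁷/(ℏG²) = 4.68 × 10^113 J/m³
ratio = 3.01 × 10^13 / 4.68 × 10^113 = 6.44 × 10^-101

6.44 × 10^-101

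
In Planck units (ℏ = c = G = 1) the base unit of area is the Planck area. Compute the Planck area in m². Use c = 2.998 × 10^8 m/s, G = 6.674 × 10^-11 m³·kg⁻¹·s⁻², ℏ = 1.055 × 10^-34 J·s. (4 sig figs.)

A_P = ℏG/c³
  = 7.041 × 10^-45 / 2.695 × 10^25
  = 2.613 × 10^-70 m²

2.613 × 10^-70 m²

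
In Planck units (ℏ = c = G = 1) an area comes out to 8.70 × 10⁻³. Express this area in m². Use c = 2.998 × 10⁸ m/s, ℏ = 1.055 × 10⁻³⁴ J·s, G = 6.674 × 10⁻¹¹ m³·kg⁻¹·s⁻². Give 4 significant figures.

2.273 × 10⁻⁷² m²

One Planck area: A_P = ℏG/c³ = 2.613 × 10⁻⁷⁰ m².
8.70 × 10⁻³ × 2.613 × 10⁻⁷⁰ m² = 2.273 × 10⁻⁷² m²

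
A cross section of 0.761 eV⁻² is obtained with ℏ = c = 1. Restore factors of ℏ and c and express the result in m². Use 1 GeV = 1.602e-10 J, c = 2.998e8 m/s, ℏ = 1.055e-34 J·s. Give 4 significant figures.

2.966e-14 m²

Area is [L]² = [E]⁻²·(ℏc)²; restore (ℏc)².
1 GeV⁻² → (ℏc)² × (1 GeV in J)⁻² = 3.898e-32 m².
Convert the energy scale: 0.761 eV⁻² = 7.61e17 GeV⁻².
Result: 7.61e17 × 3.898e-32 = 2.966e-14 m².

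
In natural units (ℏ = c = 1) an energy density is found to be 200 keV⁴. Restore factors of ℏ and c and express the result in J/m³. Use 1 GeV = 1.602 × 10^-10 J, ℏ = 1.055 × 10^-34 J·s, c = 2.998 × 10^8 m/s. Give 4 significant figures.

4.163 × 10^15 J/m³

[E]/[L]³ = [E]⁴/(ℏc)³; restore (ℏc)⁻³.
1 GeV⁴ → 1/(ℏc)³ × (1 GeV in J)⁴ = 2.082 × 10^37 J/m³.
Convert the energy scale: 200 keV⁴ = 2.00 × 10^-22 GeV⁴.
Result: 2.00 × 10^-22 × 2.082 × 10^37 = 4.163 × 10^15 J/m³.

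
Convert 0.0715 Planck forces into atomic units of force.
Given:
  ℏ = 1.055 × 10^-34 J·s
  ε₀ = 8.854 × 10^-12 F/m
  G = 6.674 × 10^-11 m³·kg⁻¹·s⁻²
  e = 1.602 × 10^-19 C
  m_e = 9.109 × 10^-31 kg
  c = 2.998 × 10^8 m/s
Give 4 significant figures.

Planck force: F_P = c⁴/G = 1.210 × 10^44 N
atomic unit of force: F_au = E_h/a₀ = m_e²e⁶/((4πε₀)³ℏ⁴) = 8.220 × 10^-8 N
0.0715 × 1.210 × 10^44 / 8.220 × 10^-8 = 1.053 × 10^50

1.053 × 10^50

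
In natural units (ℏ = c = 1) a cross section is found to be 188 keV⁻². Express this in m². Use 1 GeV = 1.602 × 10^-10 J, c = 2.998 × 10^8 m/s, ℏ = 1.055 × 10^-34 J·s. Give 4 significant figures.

Area is [L]² = [E]⁻²·(ℏc)²; restore (ℏc)².
1 GeV⁻² → (ℏc)² × (1 GeV in J)⁻² = 3.898 × 10^-32 m².
Convert the energy scale: 188 keV⁻² = 1.88 × 10^14 GeV⁻².
Result: 1.88 × 10^14 × 3.898 × 10^-32 = 7.328 × 10^-18 m².

7.328 × 10^-18 m²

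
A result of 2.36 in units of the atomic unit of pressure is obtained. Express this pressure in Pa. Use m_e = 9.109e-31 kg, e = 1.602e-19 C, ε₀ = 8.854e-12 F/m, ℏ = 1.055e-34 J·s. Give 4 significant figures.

One atomic unit of pressure: P_au = E_h/a₀³ = m_e⁴e¹⁰/((4πε₀)⁵ℏ⁸) = 2.929e13 Pa.
2.36 × 2.929e13 Pa = 6.913e13 Pa

6.913e13 Pa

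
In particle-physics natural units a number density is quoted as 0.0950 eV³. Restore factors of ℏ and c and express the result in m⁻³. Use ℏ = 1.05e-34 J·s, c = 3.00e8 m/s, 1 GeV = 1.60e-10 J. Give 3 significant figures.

1.24e19 m⁻³

Number density is [L]⁻³ = [E]³/(ℏc)³.
1 GeV³ → 1/(ℏc)³ × (1 GeV in J)³ = 1.31e47 m⁻³.
Convert the energy scale: 0.0950 eV³ = 9.50e-29 GeV³.
Result: 9.50e-29 × 1.31e47 = 1.24e19 m⁻³.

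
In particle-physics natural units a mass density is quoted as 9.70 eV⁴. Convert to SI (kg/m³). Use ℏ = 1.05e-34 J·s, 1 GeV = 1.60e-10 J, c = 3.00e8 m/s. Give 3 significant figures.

2.26e-15 kg/m³

Mass density is [E]/(c²[L]³) = [E]⁴/(ℏ³c⁵).
1 GeV⁴ → 1/(ℏ³c⁵) × (1 GeV in J)⁴ = 2.33e20 kg/m³.
Convert the energy scale: 9.70 eV⁴ = 9.70e-36 GeV⁴.
Result: 9.70e-36 × 2.33e20 = 2.26e-15 kg/m³.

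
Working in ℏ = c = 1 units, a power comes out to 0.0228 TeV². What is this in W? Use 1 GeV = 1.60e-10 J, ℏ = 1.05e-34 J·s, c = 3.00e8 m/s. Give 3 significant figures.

Power is [E]/[T] = [E]²/ℏ.
1 GeV² → 1/ℏ × (1 GeV in J)² = 2.44e14 W.
Convert the energy scale: 0.0228 TeV² = 2.28e4 GeV².
Result: 2.28e4 × 2.44e14 = 5.56e18 W.

5.56e18 W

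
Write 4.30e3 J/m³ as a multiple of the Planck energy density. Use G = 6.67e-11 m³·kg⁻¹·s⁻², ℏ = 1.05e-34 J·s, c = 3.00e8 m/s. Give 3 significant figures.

9.18e-111

Planck energy density: u_P = c⁷/(ℏG²) = 4.68e113 J/m³.
4.30e3 / 4.68e113 = 9.18e-111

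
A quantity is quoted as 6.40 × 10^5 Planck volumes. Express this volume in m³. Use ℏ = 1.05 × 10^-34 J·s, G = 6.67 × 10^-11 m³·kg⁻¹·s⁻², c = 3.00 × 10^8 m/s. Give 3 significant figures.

One Planck volume: V_P = (ℏG/c³)^(3/2) = 4.18 × 10^-105 m³.
6.40 × 10^5 × 4.18 × 10^-105 m³ = 2.67 × 10^-99 m³

2.67 × 10^-99 m³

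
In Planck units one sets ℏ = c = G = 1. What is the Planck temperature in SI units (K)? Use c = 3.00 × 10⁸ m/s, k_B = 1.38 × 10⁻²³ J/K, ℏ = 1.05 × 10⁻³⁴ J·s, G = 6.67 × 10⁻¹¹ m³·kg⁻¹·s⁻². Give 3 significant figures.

1.42 × 10³² K

T_P = √(ℏc⁵/G) / k_B
  = √(3.83 × 10¹⁸) × 7.25 × 10²²
  = 1.42 × 10³² K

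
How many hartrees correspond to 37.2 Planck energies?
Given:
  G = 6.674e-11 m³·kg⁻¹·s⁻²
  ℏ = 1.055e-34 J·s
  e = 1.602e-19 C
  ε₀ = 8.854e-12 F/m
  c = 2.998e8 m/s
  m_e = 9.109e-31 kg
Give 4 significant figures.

Planck energy: E_P = √(ℏc⁵/G) = 1.957e9 J
hartree: E_h = m_e e⁴/(4πε₀ℏ)² = 4.354e-18 J
37.2 × 1.957e9 / 4.354e-18 = 1.672e28

1.672e28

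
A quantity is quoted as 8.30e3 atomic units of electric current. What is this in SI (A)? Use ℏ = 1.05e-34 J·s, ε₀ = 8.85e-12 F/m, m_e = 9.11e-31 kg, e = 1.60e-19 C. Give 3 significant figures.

One atomic unit of electric current: I_au = e E_h/ℏ = m_e e⁵/((4πε₀)²ℏ³) = 6.67e-3 A.
8.30e3 × 6.67e-3 A = 55.4 A

55.4 A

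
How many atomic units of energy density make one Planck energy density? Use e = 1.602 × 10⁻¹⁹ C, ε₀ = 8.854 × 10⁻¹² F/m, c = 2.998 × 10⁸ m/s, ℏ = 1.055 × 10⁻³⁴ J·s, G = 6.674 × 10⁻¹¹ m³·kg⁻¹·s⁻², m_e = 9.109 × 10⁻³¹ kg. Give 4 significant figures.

Planck energy density: u_P = c⁷/(ℏG²) = 4.632 × 10¹¹³ J/m³
atomic unit of energy density: u_au = E_h/a₀³ = m_e⁴e¹⁰/((4πε₀)⁵ℏ⁸) = 2.929 × 10¹³ J/m³
ratio = 4.632 × 10¹¹³ / 2.929 × 10¹³ = 1.581 × 10¹⁰⁰

1.581 × 10¹⁰⁰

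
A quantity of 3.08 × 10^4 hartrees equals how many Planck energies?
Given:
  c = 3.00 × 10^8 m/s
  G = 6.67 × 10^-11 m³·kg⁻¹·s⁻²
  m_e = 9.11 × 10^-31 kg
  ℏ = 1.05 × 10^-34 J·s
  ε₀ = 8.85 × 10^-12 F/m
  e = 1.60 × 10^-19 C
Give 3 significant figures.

hartree: E_h = m_e e⁴/(4πε₀ℏ)² = 4.38 × 10^-18 J
Planck energy: E_P = √(ℏc⁵/G) = 1.96 × 10^9 J
3.08 × 10^4 × 4.38 × 10^-18 / 1.96 × 10^9 = 6.89 × 10^-23

6.89 × 10^-23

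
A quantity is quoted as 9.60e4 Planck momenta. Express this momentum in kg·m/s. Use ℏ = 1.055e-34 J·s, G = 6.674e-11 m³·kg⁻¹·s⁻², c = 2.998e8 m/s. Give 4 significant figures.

One Planck momentum: p_P = √(ℏc³/G) = 6.527 kg·m/s.
9.60e4 × 6.527 kg·m/s = 6.265e5 kg·m/s

6.265e5 kg·m/s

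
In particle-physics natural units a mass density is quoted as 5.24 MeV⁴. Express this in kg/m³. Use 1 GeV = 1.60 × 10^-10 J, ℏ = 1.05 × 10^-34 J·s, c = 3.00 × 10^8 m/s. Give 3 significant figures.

Mass density is [E]/(c²[L]³) = [E]⁴/(ℏ³c⁵).
1 GeV⁴ → 1/(ℏ³c⁵) × (1 GeV in J)⁴ = 2.33 × 10^20 kg/m³.
Convert the energy scale: 5.24 MeV⁴ = 5.24 × 10^-12 GeV⁴.
Result: 5.24 × 10^-12 × 2.33 × 10^20 = 1.22 × 10^9 kg/m³.

1.22 × 10^9 kg/m³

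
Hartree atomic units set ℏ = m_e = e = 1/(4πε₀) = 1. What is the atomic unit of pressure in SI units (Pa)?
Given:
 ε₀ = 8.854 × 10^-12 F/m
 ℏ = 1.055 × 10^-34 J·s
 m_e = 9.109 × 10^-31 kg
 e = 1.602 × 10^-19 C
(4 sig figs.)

The unique combination of the constants set to 1 with dimensions of pressure is P_au = E_h/a₀³ = m_e⁴e¹⁰/((4πε₀)⁵ℏ⁸).
E_h = 4.354 × 10^-18 J
a₀ = 5.297 × 10^-11 m
E_h/a₀³ = 2.929 × 10^13 Pa

2.929 × 10^13 Pa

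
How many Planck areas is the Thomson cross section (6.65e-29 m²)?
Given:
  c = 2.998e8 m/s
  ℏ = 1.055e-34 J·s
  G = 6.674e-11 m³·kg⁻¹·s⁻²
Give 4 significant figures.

2.545e41

Planck area: A_P = ℏG/c³ = 2.613e-70 m².
6.65e-29 / 2.613e-70 = 2.545e41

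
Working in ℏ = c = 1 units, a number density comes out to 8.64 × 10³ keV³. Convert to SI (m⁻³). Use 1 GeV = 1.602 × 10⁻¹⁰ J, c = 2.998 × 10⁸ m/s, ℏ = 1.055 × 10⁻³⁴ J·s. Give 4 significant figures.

Number density is [L]⁻³ = [E]³/(ℏc)³.
1 GeV³ → 1/(ℏc)³ × (1 GeV in J)³ = 1.299 × 10⁴⁷ m⁻³.
Convert the energy scale: 8.64 × 10³ keV³ = 8.64 × 10⁻¹⁵ GeV³.
Result: 8.64 × 10⁻¹⁵ × 1.299 × 10⁴⁷ = 1.123 × 10³³ m⁻³.

1.123 × 10³³ m⁻³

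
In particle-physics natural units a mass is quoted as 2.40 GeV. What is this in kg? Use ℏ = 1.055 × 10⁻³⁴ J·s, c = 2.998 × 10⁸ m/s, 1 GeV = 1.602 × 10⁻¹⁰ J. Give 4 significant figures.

4.278 × 10⁻²⁷ kg

Mass is [E]/c²; divide by c².
1 GeV → 1/c² × (1 GeV in J) = 1.782 × 10⁻²⁷ kg.
Result: 2.40 × 1.782 × 10⁻²⁷ = 4.278 × 10⁻²⁷ kg.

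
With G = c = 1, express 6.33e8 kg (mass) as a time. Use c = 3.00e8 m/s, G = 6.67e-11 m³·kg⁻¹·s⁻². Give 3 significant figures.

Mass → time via G/c³.
6.33e8 kg × (G/c³) = 1.56e-27 s

1.56e-27 s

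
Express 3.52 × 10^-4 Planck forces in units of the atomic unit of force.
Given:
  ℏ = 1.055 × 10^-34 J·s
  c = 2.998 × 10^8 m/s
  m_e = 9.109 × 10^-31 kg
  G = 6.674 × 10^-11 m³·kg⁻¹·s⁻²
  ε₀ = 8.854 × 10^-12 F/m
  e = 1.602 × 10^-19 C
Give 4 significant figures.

5.184 × 10^47

Planck force: F_P = c⁴/G = 1.210 × 10^44 N
atomic unit of force: F_au = E_h/a₀ = m_e²e⁶/((4πε₀)³ℏ⁴) = 8.220 × 10^-8 N
3.52 × 10^-4 × 1.210 × 10^44 / 8.220 × 10^-8 = 5.184 × 10^47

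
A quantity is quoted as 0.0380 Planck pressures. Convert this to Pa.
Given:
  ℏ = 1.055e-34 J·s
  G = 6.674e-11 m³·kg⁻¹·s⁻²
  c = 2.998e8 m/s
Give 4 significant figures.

One Planck pressure: p_P = c⁷/(ℏG²) = 4.632e113 Pa.
0.0380 × 4.632e113 Pa = 1.760e112 Pa

1.760e112 Pa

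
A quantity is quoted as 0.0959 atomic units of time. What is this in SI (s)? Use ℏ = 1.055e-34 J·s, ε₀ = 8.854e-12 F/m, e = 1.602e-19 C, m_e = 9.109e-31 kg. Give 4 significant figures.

2.324e-18 s

One atomic unit of time: τ_au = (4πε₀)²ℏ³/(m_e e⁴) = 2.423e-17 s.
0.0959 × 2.423e-17 s = 2.324e-18 s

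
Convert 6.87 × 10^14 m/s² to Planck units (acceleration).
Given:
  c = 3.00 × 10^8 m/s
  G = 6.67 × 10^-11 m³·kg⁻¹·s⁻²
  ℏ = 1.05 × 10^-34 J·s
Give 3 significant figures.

Planck acceleration: a_P = √(c⁷/(ℏG)) = 5.59 × 10^51 m/s².
6.87 × 10^14 / 5.59 × 10^51 = 1.23 × 10^-37

1.23 × 10^-37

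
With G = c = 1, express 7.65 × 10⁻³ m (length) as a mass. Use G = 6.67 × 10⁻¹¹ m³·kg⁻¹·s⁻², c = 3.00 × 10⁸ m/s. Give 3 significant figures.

1.03 × 10²⁵ kg

Length → mass via c²/G.
7.65 × 10⁻³ m × (c²/G) = 1.03 × 10²⁵ kg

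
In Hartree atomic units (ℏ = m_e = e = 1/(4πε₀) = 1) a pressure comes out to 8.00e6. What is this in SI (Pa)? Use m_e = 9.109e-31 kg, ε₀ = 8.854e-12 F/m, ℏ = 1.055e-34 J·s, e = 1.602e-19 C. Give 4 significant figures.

2.343e20 Pa

One atomic unit of pressure: P_au = E_h/a₀³ = m_e⁴e¹⁰/((4πε₀)⁵ℏ⁸) = 2.929e13 Pa.
8.00e6 × 2.929e13 Pa = 2.343e20 Pa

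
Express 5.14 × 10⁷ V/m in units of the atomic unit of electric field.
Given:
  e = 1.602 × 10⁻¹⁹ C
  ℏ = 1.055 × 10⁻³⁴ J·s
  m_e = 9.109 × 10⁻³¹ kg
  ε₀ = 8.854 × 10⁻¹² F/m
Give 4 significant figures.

atomic unit of electric field: E_au = E_h/(e a₀) = m_e²e⁵/((4πε₀)³ℏ⁴) = 5.131 × 10¹¹ V/m.
5.14 × 10⁷ / 5.131 × 10¹¹ = 1.002 × 10⁻⁴

1.002 × 10⁻⁴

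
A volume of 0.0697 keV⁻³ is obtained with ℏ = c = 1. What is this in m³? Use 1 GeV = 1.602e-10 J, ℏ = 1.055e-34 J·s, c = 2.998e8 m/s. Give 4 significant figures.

5.364e-31 m³

Volume is [L]³ = [E]⁻³·(ℏc)³.
1 GeV⁻³ → (ℏc)³ × (1 GeV in J)⁻³ = 7.696e-48 m³.
Convert the energy scale: 0.0697 keV⁻³ = 6.97e16 GeV⁻³.
Result: 6.97e16 × 7.696e-48 = 5.364e-31 m³.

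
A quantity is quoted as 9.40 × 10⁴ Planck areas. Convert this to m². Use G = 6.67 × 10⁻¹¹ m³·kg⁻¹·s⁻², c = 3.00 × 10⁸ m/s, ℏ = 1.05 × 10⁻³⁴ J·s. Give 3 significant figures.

One Planck area: A_P = ℏG/c³ = 2.59 × 10⁻⁷⁰ m².
9.40 × 10⁴ × 2.59 × 10⁻⁷⁰ m² = 2.44 × 10⁻⁶⁵ m²

2.44 × 10⁻⁶⁵ m²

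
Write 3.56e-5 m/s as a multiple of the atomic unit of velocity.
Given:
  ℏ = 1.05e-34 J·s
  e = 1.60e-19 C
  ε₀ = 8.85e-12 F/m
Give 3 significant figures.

1.62e-11

atomic unit of velocity: v_au = e²/(4πε₀ℏ) = 2.19e6 m/s.
3.56e-5 / 2.19e6 = 1.62e-11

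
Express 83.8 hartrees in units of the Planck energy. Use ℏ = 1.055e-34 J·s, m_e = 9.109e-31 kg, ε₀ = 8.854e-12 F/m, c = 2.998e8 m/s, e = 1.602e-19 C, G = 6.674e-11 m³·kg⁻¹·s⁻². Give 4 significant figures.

1.865e-25

hartree: E_h = m_e e⁴/(4πε₀ℏ)² = 4.354e-18 J
Planck energy: E_P = √(ℏc⁵/G) = 1.957e9 J
83.8 × 4.354e-18 / 1.957e9 = 1.865e-25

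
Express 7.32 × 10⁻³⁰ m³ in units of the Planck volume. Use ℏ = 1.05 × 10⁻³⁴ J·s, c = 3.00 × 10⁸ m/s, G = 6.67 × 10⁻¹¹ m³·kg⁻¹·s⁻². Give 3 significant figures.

Planck volume: V_P = (ℏG/c³)^(3/2) = 4.18 × 10⁻¹⁰⁵ m³.
7.32 × 10⁻³⁰ / 4.18 × 10⁻¹⁰⁵ = 1.75 × 10⁷⁵

1.75 × 10⁷⁵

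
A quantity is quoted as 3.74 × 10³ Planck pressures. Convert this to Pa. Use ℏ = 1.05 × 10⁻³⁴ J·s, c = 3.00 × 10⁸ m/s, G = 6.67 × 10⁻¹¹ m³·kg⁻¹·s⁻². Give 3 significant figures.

1.75 × 10¹¹⁷ Pa

One Planck pressure: p_P = c⁷/(ℏG²) = 4.68 × 10¹¹³ Pa.
3.74 × 10³ × 4.68 × 10¹¹³ Pa = 1.75 × 10¹¹⁷ Pa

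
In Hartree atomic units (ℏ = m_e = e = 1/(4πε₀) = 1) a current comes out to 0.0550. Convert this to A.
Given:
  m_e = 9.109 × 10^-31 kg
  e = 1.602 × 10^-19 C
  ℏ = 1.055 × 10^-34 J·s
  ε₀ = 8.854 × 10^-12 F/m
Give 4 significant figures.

3.637 × 10^-4 A

One atomic unit of electric current: I_au = e E_h/ℏ = m_e e⁵/((4πε₀)²ℏ³) = 6.612 × 10^-3 A.
0.0550 × 6.612 × 10^-3 A = 3.637 × 10^-4 A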